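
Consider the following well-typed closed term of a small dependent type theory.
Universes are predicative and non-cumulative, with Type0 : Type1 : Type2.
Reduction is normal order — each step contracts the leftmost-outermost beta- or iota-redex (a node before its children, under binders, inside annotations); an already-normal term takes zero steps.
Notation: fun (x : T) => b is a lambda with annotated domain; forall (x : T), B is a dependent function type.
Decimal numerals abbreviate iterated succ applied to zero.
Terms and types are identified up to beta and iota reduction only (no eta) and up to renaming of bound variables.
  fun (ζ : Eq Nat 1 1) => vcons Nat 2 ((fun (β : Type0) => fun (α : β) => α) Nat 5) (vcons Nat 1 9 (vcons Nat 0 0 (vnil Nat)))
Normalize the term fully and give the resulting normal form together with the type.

reduced normal form:
  fun (ζ : Eq Nat 1 1) => vcons Nat 2 5 (vcons Nat 1 9 (vcons Nat 0 0 (vnil Nat)))
the term's type:
  forall (ζ : Eq Nat 1 1), Vec Nat 3


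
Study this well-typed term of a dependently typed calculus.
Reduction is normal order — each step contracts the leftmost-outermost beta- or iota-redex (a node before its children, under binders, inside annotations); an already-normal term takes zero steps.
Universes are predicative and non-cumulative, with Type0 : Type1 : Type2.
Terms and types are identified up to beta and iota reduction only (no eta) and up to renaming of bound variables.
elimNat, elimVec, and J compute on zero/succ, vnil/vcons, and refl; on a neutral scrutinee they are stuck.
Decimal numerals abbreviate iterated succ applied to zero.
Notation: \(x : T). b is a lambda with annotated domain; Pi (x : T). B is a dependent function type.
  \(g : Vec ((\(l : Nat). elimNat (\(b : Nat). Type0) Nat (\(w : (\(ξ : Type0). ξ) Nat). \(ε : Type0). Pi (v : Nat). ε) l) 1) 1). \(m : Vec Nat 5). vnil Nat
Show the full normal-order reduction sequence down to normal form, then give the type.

reduction (normal order):
  \(g : Vec ((\(l : Nat). elimNat (\(b : Nat). Type0) Nat (\(w : (\(ξ : Type0). ξ) Nat). \(ε : Type0). Pi (v : Nat). ε) l) 1) 1). \(m : Vec Nat 5). vnil Nat
  ~> \(g : Vec (elimNat (\(l : Nat). Type0) Nat (\(b : (\(w : Type0). w) Nat). \(ξ : Type0). Pi (ε : Nat). ξ) 1) 1). \(v : Vec Nat 5). vnil Nat
  ~> \(g : Vec ((\(l : (\(b : Type0). b) Nat). \(w : Type0). Pi (ξ : Nat). w) 0 (elimNat (\(ε : Nat). Type0) Nat (\(v : (\(m : Type0). m) Nat). \(θ : Type0). Pi (τ : Nat). θ) 0)) 1). \(ν : Vec Nat 5). vnil Nat
  ~> \(g : Vec ((\(l : Type0). Pi (b : Nat). l) (elimNat (\(w : Nat). Type0) Nat (\(ξ : (\(ε : Type0). ε) Nat). \(v : Type0). Pi (m : Nat). v) 0)) 1). \(θ : Vec Nat 5). vnil Nat
  ~> \(g : Vec (Pi (l : Nat). elimNat (\(b : Nat). Type0) Nat (\(w : (\(ξ : Type0). ξ) Nat). \(ε : Type0). Pi (v : Nat). ε) 0) 1). \(m : Vec Nat 5). vnil Nat
  ~> \(g : Vec (Pi (l : Nat). Nat) 1). \(b : Vec Nat 5). vnil Nat
the term's type:
  Pi (g : Vec (Pi (l : Nat). Nat) 1). Pi (b : Vec Nat 5). Vec Nat 0


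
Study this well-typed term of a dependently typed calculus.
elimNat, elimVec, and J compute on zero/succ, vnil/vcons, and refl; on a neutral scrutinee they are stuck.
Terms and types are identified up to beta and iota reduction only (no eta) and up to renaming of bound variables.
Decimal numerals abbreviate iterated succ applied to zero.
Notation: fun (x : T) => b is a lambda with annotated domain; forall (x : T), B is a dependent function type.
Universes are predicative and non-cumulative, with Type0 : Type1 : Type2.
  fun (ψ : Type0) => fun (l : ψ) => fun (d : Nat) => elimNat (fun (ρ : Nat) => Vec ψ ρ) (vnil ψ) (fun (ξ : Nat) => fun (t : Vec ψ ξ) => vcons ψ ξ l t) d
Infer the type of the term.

type:
  forall (ψ : Type0), forall (l : ψ), forall (d : Nat), Vec ψ d


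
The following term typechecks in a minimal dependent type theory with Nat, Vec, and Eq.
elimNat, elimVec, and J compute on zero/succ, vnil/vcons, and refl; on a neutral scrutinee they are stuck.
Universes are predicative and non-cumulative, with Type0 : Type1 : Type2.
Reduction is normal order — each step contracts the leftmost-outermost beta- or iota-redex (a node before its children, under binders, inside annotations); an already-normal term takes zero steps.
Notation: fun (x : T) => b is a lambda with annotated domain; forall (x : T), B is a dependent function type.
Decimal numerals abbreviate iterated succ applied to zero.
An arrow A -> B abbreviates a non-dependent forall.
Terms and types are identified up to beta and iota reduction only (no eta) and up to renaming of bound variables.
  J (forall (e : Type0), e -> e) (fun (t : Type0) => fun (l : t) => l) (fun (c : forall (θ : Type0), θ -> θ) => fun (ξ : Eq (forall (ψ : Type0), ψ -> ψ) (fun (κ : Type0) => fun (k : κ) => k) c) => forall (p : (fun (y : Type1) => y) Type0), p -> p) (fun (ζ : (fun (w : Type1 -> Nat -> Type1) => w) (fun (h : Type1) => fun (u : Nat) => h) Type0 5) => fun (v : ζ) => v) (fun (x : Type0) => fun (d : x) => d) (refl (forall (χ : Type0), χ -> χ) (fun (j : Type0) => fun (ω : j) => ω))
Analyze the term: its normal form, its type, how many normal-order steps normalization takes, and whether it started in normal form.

normal form:
  fun (e : Type0) => fun (t : e) => t
inferred type:
  forall (e : Type0), e -> e
reduction steps (normal order): 4
already normal: no
first redex: a J iota-redex


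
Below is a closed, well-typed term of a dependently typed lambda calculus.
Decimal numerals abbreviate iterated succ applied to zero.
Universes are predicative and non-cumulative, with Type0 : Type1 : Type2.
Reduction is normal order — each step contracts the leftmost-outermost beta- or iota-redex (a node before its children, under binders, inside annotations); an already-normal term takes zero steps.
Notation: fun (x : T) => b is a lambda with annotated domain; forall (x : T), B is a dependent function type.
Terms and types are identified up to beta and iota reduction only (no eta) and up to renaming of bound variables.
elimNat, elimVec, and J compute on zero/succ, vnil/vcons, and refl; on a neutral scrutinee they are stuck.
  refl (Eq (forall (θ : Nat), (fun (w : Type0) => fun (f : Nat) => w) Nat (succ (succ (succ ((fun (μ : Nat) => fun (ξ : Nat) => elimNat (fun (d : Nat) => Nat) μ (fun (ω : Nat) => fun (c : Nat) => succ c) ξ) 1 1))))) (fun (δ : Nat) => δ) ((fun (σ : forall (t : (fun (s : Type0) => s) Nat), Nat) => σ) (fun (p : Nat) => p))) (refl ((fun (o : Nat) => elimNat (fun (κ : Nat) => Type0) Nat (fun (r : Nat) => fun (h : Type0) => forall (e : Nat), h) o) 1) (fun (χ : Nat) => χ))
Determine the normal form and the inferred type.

normal form:
  refl (Eq (forall (θ : Nat), Nat) (fun (w : Nat) => w) (fun (f : Nat) => f)) (refl (forall (μ : Nat), Nat) (fun (ξ : Nat) => ξ))
the term's type:
  Eq (Eq (forall (θ : Nat), Nat) (fun (w : Nat) => w) (fun (f : Nat) => f)) (refl (forall (μ : Nat), Nat) (fun (ξ : Nat) => ξ)) (refl (forall (d : Nat), Nat) (fun (ω : Nat) => ω))
observation: reduction starts at a beta-redex, and 8 normal-order steps reach the normal form.


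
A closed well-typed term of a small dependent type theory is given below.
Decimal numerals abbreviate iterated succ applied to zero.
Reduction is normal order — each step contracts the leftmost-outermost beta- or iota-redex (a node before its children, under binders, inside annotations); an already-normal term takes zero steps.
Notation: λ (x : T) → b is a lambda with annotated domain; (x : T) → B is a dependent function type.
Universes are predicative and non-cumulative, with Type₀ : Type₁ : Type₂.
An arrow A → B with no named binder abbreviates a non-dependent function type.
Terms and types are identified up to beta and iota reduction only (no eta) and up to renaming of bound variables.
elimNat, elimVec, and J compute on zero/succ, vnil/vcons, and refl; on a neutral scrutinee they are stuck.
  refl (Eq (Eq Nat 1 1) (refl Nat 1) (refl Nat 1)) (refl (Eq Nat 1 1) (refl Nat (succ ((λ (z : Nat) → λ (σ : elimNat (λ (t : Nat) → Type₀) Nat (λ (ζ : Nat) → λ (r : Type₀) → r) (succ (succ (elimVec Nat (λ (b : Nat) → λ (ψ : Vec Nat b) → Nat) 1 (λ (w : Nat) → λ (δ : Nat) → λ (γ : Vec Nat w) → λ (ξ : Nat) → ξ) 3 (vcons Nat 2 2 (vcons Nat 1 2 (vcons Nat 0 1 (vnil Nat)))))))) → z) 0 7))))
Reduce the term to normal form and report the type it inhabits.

normal form:
  refl (Eq (Eq Nat 1 1) (refl Nat 1) (refl Nat 1)) (refl (Eq Nat 1 1) (refl Nat 1))
type:
  Eq (Eq (Eq Nat 1 1) (refl Nat 1) (refl Nat 1)) (refl (Eq Nat 1 1) (refl Nat 1)) (refl (Eq Nat 1 1) (refl Nat 1))
observation: the first redex contracted is a beta-redex; the normal form is reached in 2 normal-order steps.


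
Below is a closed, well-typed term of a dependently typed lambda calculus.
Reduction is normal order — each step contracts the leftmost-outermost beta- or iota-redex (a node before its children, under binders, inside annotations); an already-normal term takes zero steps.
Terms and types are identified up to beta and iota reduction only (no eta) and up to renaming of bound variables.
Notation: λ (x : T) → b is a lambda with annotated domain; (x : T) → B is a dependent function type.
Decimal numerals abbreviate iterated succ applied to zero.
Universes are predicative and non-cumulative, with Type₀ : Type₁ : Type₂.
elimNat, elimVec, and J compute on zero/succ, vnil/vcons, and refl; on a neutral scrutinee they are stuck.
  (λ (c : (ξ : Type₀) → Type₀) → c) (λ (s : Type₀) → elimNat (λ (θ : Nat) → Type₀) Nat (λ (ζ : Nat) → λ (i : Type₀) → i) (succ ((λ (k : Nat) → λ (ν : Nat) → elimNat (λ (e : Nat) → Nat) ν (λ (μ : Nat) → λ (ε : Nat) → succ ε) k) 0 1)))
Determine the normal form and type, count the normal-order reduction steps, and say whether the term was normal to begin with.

resulting normal form:
  λ (c : Type₀) → Nat
type:
  (c : Type₀) → Type₀
reduction steps (normal order): 11
term was already normal: no
first contracted redex: a beta-redex


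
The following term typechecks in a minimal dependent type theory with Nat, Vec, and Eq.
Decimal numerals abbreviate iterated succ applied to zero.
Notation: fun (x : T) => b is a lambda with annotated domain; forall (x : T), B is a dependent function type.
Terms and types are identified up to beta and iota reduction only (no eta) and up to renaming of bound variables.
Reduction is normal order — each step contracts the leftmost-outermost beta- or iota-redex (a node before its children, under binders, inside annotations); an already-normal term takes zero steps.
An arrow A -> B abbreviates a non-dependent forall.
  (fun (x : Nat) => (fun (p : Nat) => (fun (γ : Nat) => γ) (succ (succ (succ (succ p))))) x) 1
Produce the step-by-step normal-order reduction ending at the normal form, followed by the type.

reduction (normal order):
  (fun (x : Nat) => (fun (p : Nat) => (fun (γ : Nat) => γ) (succ (succ (succ (succ p))))) x) 1
  ~> (fun (x : Nat) => (fun (p : Nat) => p) (succ (succ (succ (succ x))))) 1
  ~> (fun (x : Nat) => x) 5
  ~> 5
inferred type:
  Nat


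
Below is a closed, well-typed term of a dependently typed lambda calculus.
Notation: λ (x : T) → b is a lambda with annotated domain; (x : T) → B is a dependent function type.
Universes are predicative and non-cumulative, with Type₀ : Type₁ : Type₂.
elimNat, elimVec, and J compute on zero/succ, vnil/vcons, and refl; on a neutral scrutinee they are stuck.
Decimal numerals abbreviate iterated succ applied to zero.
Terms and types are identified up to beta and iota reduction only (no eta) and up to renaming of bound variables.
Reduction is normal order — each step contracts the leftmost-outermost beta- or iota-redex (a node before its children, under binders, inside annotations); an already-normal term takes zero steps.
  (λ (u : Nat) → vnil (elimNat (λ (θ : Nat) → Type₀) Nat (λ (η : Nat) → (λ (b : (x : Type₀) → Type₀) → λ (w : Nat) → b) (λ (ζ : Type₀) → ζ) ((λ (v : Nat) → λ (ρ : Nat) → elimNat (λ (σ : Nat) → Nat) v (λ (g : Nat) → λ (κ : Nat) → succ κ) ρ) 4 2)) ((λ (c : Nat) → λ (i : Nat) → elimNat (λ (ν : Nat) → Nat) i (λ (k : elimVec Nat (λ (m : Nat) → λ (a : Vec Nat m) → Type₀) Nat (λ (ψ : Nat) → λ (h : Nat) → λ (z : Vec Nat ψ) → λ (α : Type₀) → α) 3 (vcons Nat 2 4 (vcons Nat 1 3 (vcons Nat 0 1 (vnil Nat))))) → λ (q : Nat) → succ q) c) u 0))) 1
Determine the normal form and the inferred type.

resulting normal form:
  vnil Nat
inferred type:
  Vec Nat 0
observation: the leftmost-outermost redex is a beta-redex, and normalization takes 13 steps.


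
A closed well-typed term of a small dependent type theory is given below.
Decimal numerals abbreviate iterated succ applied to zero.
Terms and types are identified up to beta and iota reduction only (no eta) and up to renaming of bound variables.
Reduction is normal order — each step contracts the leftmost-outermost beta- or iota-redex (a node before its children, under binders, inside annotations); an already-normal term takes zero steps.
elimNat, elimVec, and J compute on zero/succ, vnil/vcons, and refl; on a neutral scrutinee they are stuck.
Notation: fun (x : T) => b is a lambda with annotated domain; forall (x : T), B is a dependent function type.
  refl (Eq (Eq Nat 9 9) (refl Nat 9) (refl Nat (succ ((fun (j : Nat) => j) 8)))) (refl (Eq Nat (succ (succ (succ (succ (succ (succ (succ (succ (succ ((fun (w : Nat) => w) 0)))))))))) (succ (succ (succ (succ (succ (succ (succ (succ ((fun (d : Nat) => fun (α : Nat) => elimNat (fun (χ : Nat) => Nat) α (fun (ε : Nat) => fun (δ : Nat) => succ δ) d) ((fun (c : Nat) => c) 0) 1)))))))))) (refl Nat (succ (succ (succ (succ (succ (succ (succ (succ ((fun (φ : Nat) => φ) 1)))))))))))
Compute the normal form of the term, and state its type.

resulting normal form:
  refl (Eq (Eq Nat 9 9) (refl Nat 9) (refl Nat 9)) (refl (Eq Nat 9 9) (refl Nat 9))
the term's type:
  Eq (Eq (Eq Nat 9 9) (refl Nat 9) (refl Nat 9)) (refl (Eq Nat 9 9) (refl Nat 9)) (refl (Eq Nat 9 9) (refl Nat 9))


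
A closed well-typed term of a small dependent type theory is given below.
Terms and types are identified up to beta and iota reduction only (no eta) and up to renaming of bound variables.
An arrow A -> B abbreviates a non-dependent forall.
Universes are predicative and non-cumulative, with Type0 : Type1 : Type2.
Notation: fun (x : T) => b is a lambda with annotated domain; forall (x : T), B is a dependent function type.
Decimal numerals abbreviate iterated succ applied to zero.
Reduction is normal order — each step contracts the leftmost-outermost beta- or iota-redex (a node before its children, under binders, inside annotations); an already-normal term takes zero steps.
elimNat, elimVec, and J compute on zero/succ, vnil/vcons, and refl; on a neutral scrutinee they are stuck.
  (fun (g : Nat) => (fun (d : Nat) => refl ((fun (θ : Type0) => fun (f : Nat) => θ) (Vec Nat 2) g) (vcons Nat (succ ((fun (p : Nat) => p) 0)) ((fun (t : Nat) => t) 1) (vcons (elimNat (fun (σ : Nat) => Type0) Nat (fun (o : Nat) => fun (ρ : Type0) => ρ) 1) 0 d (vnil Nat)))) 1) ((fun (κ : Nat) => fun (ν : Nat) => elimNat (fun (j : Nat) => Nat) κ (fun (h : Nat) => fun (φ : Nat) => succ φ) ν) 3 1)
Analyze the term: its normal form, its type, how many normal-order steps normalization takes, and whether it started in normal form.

reduced normal form:
  refl (Vec Nat 2) (vcons Nat 1 1 (vcons Nat 0 1 (vnil Nat)))
the term's type:
  Eq (Vec Nat 2) (vcons Nat 1 1 (vcons Nat 0 1 (vnil Nat))) (vcons Nat 1 1 (vcons Nat 0 1 (vnil Nat)))
steps to reach normal form (normal order): 10
already normal: no
first redex: a beta-redex


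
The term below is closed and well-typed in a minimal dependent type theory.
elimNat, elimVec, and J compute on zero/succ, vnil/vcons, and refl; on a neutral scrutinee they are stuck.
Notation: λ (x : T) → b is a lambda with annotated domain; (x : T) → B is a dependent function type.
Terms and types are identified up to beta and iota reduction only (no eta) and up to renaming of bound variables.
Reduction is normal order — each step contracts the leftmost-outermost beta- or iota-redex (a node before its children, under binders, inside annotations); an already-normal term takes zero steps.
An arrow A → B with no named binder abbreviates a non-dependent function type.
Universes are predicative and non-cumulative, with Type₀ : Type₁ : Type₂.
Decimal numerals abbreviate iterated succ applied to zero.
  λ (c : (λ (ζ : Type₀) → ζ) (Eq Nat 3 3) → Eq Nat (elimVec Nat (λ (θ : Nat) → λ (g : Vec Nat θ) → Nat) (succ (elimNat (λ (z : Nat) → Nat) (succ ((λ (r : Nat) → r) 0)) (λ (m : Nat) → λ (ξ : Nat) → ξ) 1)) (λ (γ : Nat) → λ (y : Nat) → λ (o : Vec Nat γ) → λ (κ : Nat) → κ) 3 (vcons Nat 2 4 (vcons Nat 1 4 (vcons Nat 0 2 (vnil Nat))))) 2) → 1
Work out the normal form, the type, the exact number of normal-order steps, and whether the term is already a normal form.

resulting normal form:
  λ (c : Eq Nat 3 3 → Eq Nat 2 2) → 1
type:
  (Eq Nat 3 3 → Eq Nat 2 2) → Nat
reduction steps (normal order): 22
started in normal form: no
first contracted redex: a beta-redex


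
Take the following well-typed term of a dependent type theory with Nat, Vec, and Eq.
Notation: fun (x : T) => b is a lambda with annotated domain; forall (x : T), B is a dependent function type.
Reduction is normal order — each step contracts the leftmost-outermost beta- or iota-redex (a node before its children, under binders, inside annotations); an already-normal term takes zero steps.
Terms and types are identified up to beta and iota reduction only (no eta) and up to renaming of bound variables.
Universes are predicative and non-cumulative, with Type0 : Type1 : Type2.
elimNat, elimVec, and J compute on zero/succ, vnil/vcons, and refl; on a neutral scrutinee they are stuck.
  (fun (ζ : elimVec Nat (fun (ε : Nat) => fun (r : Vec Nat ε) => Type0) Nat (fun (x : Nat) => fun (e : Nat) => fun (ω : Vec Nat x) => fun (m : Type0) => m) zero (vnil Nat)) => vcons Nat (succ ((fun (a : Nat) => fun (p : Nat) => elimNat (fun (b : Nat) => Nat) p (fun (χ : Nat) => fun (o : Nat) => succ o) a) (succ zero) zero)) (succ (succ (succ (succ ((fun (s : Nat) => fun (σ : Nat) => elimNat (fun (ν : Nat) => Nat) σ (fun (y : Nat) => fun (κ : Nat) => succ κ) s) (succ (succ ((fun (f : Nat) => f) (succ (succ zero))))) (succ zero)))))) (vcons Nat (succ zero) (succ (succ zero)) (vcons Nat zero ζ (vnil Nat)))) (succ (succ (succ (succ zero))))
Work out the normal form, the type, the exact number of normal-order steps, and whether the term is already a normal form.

resulting normal form:
  vcons Nat (succ (succ zero)) (succ (succ (succ (succ (succ (succ (succ (succ (succ zero))))))))) (vcons Nat (succ zero) (succ (succ zero)) (vcons Nat zero (succ (succ (succ (succ zero)))) (vnil Nat)))
inferred type:
  Vec Nat (succ (succ (succ zero)))
normal-order step count: 23
term was already normal: no
first redex: a beta-redex


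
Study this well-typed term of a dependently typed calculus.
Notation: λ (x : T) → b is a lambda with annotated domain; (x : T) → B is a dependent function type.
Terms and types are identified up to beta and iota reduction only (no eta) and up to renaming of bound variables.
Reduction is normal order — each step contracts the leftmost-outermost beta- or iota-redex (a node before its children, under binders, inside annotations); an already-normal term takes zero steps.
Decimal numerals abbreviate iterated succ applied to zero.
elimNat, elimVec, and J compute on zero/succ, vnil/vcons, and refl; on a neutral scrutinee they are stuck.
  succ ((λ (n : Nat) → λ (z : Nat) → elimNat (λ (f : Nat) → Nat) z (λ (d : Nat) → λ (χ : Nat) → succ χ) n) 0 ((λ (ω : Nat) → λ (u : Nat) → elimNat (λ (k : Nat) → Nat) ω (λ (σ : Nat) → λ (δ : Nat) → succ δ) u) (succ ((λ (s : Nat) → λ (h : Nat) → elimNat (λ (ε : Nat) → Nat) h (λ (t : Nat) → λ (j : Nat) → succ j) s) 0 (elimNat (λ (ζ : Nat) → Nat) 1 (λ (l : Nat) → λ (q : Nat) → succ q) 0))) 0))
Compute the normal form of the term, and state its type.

reduced normal form:
  3
the term's type:
  Nat
observation: reduction starts at a beta-redex, and 10 normal-order steps reach the normal form.


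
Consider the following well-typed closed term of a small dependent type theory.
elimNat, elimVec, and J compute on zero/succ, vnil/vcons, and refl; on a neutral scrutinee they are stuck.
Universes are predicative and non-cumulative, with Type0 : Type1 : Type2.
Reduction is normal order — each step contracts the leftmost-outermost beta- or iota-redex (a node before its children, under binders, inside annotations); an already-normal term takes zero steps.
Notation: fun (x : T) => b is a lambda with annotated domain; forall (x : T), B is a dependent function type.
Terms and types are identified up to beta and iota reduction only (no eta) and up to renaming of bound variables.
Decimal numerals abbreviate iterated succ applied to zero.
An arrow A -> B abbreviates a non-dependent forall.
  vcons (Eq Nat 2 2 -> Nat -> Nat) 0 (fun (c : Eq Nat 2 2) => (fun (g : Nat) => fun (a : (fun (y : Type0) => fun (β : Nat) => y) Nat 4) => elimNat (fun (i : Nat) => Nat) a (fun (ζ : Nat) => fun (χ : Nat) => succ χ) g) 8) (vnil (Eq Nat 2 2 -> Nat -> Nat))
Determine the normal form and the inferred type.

reduced normal form:
  vcons (Eq Nat 2 2 -> Nat -> Nat) 0 (fun (c : Eq Nat 2 2) => fun (g : Nat) => succ (succ (succ (succ (succ (succ (succ (succ g)))))))) (vnil (Eq Nat 2 2 -> Nat -> Nat))
type:
  Vec (Eq Nat 2 2 -> Nat -> Nat) 1


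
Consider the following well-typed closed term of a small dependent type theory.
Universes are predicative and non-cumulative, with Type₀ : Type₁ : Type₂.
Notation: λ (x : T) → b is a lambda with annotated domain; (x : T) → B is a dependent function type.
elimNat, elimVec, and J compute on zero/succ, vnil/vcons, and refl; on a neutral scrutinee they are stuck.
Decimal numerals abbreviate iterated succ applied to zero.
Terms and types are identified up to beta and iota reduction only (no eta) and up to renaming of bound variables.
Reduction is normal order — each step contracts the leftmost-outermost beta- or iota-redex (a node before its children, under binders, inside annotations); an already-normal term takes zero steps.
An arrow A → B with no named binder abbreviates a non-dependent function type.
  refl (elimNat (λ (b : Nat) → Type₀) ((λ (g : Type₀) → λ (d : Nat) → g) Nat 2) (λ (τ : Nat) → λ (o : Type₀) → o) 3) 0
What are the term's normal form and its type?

reduced normal form:
  refl Nat 0
inferred type:
  Eq Nat 0 0
observation: the first redex contracted is an elimNat iota-redex; the normal form is reached in 12 normal-order steps.


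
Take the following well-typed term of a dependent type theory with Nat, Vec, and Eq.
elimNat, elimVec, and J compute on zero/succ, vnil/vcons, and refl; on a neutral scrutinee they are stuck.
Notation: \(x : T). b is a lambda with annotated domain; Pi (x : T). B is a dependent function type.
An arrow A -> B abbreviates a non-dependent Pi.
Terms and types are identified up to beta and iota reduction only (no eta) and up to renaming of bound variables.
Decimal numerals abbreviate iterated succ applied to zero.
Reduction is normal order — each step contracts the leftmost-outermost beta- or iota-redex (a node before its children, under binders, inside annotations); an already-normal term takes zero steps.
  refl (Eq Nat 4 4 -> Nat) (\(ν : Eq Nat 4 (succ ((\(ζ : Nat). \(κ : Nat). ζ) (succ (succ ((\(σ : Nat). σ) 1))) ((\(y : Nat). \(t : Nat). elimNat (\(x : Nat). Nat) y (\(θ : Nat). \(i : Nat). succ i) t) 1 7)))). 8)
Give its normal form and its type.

normal form:
  refl (Eq Nat 4 4 -> Nat) (\(ν : Eq Nat 4 4). 8)
inferred type:
  Eq (Eq Nat 4 4 -> Nat) (\(ν : Eq Nat 4 4). 8) (\(ζ : Eq Nat 4 4). 8)


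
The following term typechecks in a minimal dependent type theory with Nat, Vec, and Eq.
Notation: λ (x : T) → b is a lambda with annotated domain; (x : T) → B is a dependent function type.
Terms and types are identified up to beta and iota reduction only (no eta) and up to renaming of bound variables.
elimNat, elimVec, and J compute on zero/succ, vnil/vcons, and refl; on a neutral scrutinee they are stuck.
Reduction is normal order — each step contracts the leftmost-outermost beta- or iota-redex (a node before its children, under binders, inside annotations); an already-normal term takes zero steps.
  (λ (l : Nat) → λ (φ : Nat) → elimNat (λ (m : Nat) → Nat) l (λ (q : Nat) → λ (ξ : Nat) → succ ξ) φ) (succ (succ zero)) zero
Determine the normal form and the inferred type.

normal form:
  succ (succ zero)
the term's type:
  Nat
observation: 3 normal-order steps normalize the term, beginning with a beta-redex.


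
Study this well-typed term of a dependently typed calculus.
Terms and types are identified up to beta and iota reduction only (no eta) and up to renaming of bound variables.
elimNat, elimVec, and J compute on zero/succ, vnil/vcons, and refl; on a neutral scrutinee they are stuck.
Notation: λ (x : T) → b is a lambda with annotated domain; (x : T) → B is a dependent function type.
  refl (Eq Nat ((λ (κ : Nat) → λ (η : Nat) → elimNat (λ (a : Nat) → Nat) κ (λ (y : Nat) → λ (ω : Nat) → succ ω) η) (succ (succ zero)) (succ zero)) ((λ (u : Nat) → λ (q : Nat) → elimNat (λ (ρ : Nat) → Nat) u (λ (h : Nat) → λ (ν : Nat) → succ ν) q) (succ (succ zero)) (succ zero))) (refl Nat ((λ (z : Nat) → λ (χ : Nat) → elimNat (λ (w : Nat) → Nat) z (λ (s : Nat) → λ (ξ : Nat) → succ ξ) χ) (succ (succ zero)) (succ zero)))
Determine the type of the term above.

the term's type:
  Eq (Eq Nat (succ (succ (succ zero))) (succ (succ (succ zero)))) (refl Nat (succ (succ (succ zero)))) (refl Nat (succ (succ (succ zero))))


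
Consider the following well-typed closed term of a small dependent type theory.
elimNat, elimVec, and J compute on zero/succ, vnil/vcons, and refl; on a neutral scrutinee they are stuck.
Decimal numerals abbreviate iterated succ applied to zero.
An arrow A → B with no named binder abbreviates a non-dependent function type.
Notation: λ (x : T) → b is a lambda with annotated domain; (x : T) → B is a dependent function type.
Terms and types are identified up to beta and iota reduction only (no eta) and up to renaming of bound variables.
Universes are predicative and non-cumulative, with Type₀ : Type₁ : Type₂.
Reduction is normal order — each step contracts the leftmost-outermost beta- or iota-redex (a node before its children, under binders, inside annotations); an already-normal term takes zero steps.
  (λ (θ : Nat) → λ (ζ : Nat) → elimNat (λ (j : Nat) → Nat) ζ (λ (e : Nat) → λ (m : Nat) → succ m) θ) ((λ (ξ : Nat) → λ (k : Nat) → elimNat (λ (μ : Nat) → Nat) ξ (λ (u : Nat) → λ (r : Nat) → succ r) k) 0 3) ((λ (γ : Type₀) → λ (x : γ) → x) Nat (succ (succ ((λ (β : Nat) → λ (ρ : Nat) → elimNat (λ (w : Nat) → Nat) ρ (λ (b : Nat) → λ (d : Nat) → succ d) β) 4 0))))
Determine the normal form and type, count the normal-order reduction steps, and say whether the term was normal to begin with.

resulting normal form:
  9
type:
  Nat
reduction steps (normal order): 41
started in normal form: no
first contracted redex: a beta-redex


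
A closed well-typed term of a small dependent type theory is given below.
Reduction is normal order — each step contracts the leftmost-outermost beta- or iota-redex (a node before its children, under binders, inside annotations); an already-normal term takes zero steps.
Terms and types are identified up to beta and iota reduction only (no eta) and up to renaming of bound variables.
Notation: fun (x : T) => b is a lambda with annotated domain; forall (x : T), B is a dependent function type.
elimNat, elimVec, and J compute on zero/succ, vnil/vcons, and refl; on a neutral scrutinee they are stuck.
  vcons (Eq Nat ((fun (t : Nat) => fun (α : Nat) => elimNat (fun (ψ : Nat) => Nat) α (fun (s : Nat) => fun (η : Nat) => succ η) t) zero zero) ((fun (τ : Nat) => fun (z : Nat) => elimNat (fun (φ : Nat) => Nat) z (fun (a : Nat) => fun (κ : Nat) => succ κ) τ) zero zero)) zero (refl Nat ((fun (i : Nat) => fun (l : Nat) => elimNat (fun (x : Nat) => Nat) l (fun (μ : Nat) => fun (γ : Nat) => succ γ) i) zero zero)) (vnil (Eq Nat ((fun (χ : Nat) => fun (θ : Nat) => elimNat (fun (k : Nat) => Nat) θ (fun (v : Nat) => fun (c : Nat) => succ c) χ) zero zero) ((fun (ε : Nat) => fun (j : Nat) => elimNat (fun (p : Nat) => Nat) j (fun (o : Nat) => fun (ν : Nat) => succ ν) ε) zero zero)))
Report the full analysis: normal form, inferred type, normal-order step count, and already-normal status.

reduced normal form:
  vcons (Eq Nat zero zero) zero (refl Nat zero) (vnil (Eq Nat zero zero))
type:
  Vec (Eq Nat zero zero) (succ zero)
steps to reach normal form (normal order): 15
started in normal form: no
first redex: a beta-redex


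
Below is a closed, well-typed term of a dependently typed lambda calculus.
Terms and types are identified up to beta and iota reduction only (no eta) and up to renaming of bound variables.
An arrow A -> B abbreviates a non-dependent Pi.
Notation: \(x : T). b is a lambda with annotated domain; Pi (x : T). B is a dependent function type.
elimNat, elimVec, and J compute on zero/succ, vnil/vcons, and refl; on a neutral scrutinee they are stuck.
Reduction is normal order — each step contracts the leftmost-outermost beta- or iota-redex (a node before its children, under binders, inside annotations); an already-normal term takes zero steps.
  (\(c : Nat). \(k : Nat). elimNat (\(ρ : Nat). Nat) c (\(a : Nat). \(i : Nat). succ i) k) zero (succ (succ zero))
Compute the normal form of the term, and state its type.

normal form:
  succ (succ zero)
inferred type:
  Nat


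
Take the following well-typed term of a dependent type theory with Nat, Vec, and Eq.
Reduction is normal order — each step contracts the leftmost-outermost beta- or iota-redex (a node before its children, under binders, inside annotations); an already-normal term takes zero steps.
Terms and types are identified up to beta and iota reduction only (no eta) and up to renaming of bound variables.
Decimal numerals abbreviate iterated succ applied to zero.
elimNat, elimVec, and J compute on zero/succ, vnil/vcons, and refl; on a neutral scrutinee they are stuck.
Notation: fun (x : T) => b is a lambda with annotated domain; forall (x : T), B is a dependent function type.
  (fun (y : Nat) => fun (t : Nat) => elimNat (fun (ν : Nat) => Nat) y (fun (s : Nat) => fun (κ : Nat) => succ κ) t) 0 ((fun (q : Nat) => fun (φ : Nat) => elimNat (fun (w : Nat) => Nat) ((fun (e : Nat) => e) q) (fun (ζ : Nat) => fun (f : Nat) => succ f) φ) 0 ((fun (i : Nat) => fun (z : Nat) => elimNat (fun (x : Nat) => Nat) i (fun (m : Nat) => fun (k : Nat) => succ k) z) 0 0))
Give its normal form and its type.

normal form:
  0
the term's type:
  Nat


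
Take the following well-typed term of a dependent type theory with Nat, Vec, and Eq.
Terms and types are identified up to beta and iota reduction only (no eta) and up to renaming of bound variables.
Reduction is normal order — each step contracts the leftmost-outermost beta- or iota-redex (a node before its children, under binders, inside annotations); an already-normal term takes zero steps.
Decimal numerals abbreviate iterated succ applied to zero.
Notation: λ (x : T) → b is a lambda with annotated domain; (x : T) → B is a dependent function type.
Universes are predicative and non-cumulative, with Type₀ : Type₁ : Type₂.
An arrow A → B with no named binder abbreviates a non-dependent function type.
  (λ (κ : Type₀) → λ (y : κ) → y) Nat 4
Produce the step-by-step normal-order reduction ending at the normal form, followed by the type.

normal-order reduction:
  (λ (κ : Type₀) → λ (y : κ) → y) Nat 4
  ~> (λ (κ : Nat) → κ) 4
  ~> 4
inferred type:
  Nat


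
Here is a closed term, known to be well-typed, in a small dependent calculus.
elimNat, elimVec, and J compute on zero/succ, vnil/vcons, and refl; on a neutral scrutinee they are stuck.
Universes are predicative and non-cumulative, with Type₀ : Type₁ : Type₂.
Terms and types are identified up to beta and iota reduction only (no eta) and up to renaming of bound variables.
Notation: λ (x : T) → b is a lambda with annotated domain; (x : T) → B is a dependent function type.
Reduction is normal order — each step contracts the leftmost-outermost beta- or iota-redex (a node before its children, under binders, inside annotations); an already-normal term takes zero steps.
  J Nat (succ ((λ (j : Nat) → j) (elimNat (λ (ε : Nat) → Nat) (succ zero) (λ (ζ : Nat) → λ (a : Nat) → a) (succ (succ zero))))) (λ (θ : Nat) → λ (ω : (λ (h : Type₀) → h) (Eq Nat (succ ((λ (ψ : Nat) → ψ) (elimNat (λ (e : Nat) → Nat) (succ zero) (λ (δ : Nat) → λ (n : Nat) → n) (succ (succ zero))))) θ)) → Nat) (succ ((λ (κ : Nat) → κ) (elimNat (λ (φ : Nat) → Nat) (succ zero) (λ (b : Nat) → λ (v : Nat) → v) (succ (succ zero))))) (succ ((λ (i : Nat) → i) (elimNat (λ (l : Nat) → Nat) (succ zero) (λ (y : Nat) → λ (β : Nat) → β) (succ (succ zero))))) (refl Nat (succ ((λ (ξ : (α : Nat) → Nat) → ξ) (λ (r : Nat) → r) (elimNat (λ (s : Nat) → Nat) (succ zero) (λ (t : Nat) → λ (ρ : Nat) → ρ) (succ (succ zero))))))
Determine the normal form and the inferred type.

reduced normal form:
  succ (succ zero)
type:
  Nat
observation: reduction starts at a J iota-redex, and 9 normal-order steps reach the normal form.


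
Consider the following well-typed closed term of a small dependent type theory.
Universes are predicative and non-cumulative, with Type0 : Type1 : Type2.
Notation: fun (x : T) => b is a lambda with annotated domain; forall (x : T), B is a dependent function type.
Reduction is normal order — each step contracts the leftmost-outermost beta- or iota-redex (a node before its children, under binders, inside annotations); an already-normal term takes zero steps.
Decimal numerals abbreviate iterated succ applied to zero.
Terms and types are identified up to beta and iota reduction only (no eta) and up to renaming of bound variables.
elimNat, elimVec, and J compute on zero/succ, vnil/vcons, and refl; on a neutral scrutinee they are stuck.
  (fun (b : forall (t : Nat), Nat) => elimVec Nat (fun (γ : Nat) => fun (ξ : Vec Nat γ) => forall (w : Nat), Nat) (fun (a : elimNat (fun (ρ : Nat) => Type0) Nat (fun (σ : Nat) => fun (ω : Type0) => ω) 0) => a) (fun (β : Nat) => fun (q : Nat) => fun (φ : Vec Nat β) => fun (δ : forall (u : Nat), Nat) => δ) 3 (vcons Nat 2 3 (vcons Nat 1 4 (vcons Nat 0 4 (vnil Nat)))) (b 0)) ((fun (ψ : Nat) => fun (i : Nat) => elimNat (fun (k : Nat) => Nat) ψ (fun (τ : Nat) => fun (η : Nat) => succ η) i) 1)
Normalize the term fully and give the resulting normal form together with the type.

normal form:
  1
the term's type:
  Nat
observation: 21 normal-order steps separate the term from its normal form.


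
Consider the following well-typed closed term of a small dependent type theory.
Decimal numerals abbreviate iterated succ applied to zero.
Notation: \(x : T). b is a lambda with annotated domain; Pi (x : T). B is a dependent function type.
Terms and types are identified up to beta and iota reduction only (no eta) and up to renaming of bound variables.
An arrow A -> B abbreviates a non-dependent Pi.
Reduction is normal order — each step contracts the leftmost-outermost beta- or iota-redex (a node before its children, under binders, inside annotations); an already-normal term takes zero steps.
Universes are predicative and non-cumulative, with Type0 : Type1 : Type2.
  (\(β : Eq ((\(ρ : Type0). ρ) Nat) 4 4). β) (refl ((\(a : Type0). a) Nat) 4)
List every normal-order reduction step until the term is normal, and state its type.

normal-order reduction sequence:
  (\(β : Eq ((\(ρ : Type0). ρ) Nat) 4 4). β) (refl ((\(a : Type0). a) Nat) 4)
  ~> refl ((\(β : Type0). β) Nat) 4
  ~> refl Nat 4
the term's type:
  Eq Nat 4 4


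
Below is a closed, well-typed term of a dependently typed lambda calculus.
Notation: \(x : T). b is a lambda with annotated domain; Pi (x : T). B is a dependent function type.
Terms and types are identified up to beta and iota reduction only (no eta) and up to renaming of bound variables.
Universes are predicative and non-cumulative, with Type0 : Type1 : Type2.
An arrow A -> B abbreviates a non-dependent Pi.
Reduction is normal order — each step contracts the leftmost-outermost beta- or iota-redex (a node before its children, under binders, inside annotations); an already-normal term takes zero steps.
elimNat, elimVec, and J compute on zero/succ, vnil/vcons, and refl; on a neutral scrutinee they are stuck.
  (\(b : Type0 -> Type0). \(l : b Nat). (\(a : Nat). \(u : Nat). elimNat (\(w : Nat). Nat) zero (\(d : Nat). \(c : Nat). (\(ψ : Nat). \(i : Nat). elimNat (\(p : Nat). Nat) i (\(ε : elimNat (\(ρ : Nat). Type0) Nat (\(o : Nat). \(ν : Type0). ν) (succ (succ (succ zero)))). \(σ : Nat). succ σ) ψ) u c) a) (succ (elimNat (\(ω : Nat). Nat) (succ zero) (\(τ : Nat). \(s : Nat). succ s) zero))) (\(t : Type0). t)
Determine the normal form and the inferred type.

normal form:
  \(b : Nat). \(l : Nat). elimNat (\(a : Nat). Nat) (elimNat (\(u : Nat). Nat) zero (\(w : Nat). \(d : Nat). succ d) l) (\(c : Nat). \(ψ : Nat). succ ψ) l
inferred type:
  Nat -> Nat -> Nat
observation: reduction starts at a beta-redex, and 35 normal-order steps reach the normal form.


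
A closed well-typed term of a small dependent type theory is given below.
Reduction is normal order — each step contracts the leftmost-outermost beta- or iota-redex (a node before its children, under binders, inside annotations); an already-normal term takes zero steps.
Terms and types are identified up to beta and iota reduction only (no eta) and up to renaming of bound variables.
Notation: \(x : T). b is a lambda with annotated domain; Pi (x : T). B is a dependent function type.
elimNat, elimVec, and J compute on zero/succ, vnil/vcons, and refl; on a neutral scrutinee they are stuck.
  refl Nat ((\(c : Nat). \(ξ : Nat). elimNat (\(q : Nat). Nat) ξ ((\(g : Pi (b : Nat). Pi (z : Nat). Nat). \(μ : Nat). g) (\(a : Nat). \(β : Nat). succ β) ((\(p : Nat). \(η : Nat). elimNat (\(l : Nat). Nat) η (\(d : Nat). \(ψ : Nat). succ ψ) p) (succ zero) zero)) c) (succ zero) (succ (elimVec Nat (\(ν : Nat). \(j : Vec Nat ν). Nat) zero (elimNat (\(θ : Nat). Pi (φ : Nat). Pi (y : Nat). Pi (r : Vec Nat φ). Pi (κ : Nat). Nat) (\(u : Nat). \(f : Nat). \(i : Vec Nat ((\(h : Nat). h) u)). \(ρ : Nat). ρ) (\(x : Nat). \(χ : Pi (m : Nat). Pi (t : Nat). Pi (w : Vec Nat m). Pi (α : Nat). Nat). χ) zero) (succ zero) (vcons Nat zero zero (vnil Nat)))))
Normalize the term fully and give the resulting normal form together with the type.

reduced normal form:
  refl Nat (succ (succ zero))
type:
  Eq Nat (succ (succ zero)) (succ (succ zero))


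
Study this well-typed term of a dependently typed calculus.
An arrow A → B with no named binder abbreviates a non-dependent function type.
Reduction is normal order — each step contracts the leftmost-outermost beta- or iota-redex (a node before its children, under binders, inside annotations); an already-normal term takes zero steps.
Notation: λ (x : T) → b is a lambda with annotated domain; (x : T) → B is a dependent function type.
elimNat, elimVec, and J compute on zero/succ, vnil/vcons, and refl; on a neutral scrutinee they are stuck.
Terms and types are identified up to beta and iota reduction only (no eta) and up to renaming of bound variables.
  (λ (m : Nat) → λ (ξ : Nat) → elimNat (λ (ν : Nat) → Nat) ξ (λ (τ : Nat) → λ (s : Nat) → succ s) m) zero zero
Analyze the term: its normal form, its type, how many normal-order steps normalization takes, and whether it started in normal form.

reduced normal form:
  zero
inferred type:
  Nat
reduction steps (normal order): 3
already normal: no
first contracted redex: a beta-redex
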